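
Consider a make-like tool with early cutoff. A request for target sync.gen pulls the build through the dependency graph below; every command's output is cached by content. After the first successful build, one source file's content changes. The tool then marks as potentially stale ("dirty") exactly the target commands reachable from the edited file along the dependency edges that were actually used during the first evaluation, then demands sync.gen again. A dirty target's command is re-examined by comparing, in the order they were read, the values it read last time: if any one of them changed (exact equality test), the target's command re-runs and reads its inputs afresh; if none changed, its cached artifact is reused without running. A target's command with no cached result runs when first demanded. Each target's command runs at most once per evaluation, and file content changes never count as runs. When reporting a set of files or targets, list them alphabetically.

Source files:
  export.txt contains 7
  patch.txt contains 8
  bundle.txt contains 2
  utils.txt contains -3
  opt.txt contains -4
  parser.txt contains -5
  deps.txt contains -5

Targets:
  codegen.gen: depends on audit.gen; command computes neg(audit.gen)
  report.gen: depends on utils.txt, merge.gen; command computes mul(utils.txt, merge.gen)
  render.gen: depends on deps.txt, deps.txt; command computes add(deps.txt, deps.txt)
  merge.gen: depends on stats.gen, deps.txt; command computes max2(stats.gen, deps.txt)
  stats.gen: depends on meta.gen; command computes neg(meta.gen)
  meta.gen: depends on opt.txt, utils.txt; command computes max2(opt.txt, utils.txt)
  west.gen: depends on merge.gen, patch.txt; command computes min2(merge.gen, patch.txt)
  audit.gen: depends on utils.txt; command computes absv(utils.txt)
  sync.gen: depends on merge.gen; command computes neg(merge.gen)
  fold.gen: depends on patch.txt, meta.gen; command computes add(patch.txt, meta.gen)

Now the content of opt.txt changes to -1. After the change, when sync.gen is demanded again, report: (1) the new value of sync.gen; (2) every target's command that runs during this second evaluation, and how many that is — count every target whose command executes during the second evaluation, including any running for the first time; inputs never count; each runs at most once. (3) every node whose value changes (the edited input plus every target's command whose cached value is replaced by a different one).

First demand of the output computes:
  meta.gen = max2(-4, -3) = -3
  stats.gen = neg(-3) = 3
  merge.gen = max2(3, -5) = 3
  sync.gen = neg(3) = -3

After the edit, cleaning proceeds:
  meta.gen: a read changed (opt.txt -4->-1) — executes, giving -1.
  stats.gen: a read changed (meta.gen -3->-1) — executes, giving 1.
  merge.gen: a read changed (stats.gen 3->1) — executes, giving 1.
  sync.gen: a read changed (merge.gen 3->1) — executes, giving -1.

Demanding sync.gen again yields -1.
4 target commands run: merge.gen, meta.gen, stats.gen, sync.gen.
The nodes whose values change: merge.gen, meta.gen, opt.txt, stats.gen, sync.gen.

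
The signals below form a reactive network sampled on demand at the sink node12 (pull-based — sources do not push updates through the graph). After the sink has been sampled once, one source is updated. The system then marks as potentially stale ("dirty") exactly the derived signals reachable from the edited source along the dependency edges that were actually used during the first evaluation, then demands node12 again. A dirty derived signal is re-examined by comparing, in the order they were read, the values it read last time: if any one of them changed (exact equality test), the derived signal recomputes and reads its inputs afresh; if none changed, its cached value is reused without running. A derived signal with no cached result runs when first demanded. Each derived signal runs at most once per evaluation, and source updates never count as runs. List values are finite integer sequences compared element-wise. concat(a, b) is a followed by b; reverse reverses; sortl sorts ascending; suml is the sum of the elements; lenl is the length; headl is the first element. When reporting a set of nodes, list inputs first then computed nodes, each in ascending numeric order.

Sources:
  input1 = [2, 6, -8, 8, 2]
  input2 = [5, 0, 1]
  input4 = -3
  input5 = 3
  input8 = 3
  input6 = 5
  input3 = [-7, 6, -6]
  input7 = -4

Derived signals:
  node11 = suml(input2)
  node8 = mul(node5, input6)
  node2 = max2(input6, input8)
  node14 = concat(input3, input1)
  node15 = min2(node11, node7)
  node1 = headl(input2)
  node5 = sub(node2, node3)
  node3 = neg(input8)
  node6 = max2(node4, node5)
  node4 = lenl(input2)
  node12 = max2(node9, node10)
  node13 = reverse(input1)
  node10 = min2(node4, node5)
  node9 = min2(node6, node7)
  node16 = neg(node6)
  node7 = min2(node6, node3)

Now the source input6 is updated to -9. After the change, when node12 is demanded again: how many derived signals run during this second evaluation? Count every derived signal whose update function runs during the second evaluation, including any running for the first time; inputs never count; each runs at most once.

Initial pass — values computed on the first demand:
  node2 = max2(5, 3) = 5
  node3 = neg(3) = -3
  node4 = lenl([5, 0, 1]) = 3
  node5 = sub(5, -3) = 8
  node6 = max2(3, 8) = 8
  node7 = min2(8, -3) = -3
  node9 = min2(8, -3) = -3
  node10 = min2(3, 8) = 3
  node12 = max2(-3, 3) = 3

Second demand — change propagation:
  node2: re-runs because input6 5->-9; new result 3.
  node5: re-runs because node2 5->3; new result 6.
  node6: re-runs because node5 8->6; new result 6.
  node7: re-runs because node6 8->6; new result -3 (unchanged).
  node9: re-runs because node6 8->6; new result -3 (unchanged).
  node10: re-runs because node5 8->6; new result 3 (unchanged).
  node12: re-examined; everything it read last time is the same (node9 unchanged, node10 unchanged) — cache 3 kept, no run.

The important point: at node12 every value read last time is unchanged, so the dirty flag clears without a run.

Run set: node2, node5, node6, node7, node9, node10 (6 run).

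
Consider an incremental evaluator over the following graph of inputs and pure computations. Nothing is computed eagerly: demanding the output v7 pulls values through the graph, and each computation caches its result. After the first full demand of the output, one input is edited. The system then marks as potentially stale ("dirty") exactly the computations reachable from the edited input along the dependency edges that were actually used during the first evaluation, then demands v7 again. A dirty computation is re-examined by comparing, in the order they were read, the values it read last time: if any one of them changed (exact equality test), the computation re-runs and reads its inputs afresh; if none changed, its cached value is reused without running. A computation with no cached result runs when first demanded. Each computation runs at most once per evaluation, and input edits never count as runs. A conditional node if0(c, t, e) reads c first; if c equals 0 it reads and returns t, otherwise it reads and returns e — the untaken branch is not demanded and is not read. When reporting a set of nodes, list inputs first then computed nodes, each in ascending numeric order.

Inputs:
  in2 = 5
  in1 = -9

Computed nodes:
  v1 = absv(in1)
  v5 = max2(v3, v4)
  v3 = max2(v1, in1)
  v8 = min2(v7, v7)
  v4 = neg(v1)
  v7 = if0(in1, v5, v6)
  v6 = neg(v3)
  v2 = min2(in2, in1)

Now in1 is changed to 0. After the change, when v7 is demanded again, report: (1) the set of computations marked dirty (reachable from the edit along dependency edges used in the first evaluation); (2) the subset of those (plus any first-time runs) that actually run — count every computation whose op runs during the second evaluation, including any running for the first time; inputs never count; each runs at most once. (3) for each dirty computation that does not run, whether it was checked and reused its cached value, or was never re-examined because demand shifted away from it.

Dirty set: v1, v3, v6, v7.
Run set: v1, v3, v4, v5, v7 (5 run).
Left stale — demand moved off them: v6.
The important point: the flipped condition redirects demand; v6 is left stale, never re-checked.

Initial pass — values computed on the first demand:
  v1 = absv(-9) = 9
  v3 = max2(9, -9) = 9
  v6 = neg(9) = -9
  v7 = if0(in1=-9 -> else branch v6) = -9

Second demand — change propagation:
  v1: re-runs because in1 -9->0; new result 0.
  v3: re-runs because v1 9->0; in1 -9->0; new result 0.
  v4: newly demanded (no cache) — executes and yields 0.
  v5: newly demanded (no cache) — executes and yields 0.
  v6: dirty yet unreached — the second evaluation never asks for it.
  v7: re-runs because in1 -9->0; new result 0.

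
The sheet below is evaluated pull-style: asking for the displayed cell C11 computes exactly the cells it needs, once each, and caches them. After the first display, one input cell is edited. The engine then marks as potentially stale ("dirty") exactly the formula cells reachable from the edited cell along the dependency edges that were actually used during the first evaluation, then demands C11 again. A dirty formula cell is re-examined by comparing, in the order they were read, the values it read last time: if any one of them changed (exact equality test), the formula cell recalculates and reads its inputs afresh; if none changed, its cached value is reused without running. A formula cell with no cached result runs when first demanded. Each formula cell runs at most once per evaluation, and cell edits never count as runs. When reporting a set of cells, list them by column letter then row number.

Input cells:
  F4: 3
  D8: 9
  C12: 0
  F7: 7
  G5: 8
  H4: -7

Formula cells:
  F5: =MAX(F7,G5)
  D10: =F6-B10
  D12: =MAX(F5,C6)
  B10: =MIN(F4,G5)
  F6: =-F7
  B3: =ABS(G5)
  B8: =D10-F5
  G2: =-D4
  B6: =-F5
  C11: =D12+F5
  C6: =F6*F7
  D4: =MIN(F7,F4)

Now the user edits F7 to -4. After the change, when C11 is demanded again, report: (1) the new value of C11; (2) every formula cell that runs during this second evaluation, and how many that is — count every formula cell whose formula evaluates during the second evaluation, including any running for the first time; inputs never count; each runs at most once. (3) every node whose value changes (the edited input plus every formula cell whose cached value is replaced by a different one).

Demanding C11 again yields 16.
4 formula cells run: C6, D12, F5, F6.
The nodes whose values change: C6, F6, F7.
Note where the cutoff bites: C11 is checked, finds nothing changed, and keeps its cache.

First demand of the output computes:
  F5 = MAX(7, 8) = 8
  F6 = -(7) = -7
  C6 = -7 * 7 = -49
  D12 = MAX(8, -49) = 8
  C11 = 8 + 8 = 16

After the edit, cleaning proceeds:
  F5: a read changed (F7 7->-4) — executes, giving 8 — identical to its old value.
  F6: a read changed (F7 7->-4) — executes, giving 4.
  C6: a read changed (F6 -7->4; F7 7->-4) — executes, giving -16.
  D12: a read changed (C6 -49->-16) — executes, giving 8 — identical to its old value.
  C11: dirty, but its reads are unchanged (D12 unchanged, F5 unchanged); cached 16 stands.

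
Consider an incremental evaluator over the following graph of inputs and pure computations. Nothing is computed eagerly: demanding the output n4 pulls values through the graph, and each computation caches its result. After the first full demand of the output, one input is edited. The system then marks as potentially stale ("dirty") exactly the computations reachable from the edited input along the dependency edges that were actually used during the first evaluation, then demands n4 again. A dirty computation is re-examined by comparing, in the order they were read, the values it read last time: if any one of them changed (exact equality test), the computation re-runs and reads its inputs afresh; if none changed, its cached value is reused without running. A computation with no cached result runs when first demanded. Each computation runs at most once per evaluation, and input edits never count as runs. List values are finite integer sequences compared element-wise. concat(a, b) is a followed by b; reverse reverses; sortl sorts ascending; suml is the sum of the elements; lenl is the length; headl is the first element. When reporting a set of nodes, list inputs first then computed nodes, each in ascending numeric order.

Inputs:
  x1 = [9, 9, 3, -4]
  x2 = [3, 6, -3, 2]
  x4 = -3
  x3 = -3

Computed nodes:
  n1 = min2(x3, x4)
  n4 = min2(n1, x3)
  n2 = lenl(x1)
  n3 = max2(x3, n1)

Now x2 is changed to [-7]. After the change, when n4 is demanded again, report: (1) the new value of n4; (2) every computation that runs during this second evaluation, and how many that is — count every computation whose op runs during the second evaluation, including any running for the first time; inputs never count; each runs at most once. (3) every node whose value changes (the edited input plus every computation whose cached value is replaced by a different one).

n4 now evaluates to -3.
Run set: none (0 run).
Changed values: x2.
The important point: nothing the output needs ever reads x2, so the edit is invisible to it.

Initial pass — values computed on the first demand:
  n1 = min2(-3, -3) = -3
  n4 = min2(-3, -3) = -3

Second demand — change propagation:
  no demanded computation ever read x2, so the edit dirties nothing and nothing runs.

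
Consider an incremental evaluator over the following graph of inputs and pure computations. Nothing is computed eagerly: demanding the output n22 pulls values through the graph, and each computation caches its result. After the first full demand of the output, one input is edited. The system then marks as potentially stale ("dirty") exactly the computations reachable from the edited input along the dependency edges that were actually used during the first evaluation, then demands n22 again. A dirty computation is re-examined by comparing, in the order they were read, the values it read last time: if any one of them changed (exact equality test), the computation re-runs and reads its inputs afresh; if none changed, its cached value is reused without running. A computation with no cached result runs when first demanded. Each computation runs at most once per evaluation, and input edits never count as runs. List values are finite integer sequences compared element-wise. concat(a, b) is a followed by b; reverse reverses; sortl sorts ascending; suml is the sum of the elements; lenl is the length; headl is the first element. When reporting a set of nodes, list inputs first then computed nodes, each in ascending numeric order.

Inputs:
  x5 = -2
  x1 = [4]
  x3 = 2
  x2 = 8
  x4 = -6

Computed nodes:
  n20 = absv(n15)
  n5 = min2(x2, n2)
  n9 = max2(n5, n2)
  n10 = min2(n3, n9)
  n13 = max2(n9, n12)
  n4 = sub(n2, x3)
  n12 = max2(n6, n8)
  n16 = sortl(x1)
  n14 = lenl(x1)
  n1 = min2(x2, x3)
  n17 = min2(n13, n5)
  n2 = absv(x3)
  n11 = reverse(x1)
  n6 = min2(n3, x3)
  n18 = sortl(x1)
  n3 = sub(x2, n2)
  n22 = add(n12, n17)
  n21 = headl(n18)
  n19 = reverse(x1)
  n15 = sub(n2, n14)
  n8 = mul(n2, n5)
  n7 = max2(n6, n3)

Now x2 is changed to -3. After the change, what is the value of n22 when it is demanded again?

n22 now evaluates to -8.

Initial pass — values computed on the first demand:
  n2 = absv(2) = 2
  n3 = sub(8, 2) = 6
  n5 = min2(8, 2) = 2
  n6 = min2(6, 2) = 2
  n8 = mul(2, 2) = 4
  n9 = max2(2, 2) = 2
  n12 = max2(2, 4) = 4
  n13 = max2(2, 4) = 4
  n17 = min2(4, 2) = 2
  n22 = add(4, 2) = 6

Second demand — change propagation:
  n3: re-runs because x2 8->-3; new result -5.
  n5: re-runs because x2 8->-3; new result -3.
  n6: re-runs because n3 6->-5; new result -5.
  n8: re-runs because n5 2->-3; new result -6.
  n9: re-runs because n5 2->-3; new result 2 (unchanged).
  n12: re-runs because n6 2->-5; n8 4->-6; new result -5.
  n13: re-runs because n12 4->-5; new result 2.
  n17: re-runs because n13 4->2; n5 2->-3; new result -3.
  n22: re-runs because n12 4->-5; n17 2->-3; new result -8.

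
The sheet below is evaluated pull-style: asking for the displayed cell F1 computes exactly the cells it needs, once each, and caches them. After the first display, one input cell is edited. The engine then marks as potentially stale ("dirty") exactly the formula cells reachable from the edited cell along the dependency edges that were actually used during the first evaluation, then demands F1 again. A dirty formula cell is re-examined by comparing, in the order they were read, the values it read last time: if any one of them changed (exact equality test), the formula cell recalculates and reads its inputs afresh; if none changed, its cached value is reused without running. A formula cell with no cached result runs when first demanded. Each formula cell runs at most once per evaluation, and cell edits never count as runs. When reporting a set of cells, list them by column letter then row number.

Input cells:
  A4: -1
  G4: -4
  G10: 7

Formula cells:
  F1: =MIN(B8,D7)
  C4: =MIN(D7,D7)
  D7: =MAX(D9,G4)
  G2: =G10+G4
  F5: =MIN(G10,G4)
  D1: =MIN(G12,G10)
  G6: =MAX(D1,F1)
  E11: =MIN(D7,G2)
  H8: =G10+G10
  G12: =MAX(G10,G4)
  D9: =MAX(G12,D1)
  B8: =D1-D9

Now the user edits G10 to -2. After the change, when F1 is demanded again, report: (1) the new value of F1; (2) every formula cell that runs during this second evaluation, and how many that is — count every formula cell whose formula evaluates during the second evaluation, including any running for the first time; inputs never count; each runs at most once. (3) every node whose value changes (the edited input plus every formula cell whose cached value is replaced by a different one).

Demanding F1 again yields -2.
6 formula cells run: B8, D1, D7, D9, F1, G12.
The nodes whose values change: D1, D7, D9, F1, G10, G12.

First demand of the output computes:
  G12 = MAX(7, -4) = 7
  D1 = MIN(7, 7) = 7
  D9 = MAX(7, 7) = 7
  B8 = 7 - 7 = 0
  D7 = MAX(7, -4) = 7
  F1 = MIN(0, 7) = 0

After the edit, cleaning proceeds:
  G12: a read changed (G10 7->-2) — executes, giving -2.
  D1: a read changed (G12 7->-2; G10 7->-2) — executes, giving -2.
  D9: a read changed (G12 7->-2; D1 7->-2) — executes, giving -2.
  B8: a read changed (D1 7->-2; D9 7->-2) — executes, giving 0 — identical to its old value.
  D7: a read changed (D9 7->-2) — executes, giving -2.
  F1: a read changed (D7 7->-2) — executes, giving -2.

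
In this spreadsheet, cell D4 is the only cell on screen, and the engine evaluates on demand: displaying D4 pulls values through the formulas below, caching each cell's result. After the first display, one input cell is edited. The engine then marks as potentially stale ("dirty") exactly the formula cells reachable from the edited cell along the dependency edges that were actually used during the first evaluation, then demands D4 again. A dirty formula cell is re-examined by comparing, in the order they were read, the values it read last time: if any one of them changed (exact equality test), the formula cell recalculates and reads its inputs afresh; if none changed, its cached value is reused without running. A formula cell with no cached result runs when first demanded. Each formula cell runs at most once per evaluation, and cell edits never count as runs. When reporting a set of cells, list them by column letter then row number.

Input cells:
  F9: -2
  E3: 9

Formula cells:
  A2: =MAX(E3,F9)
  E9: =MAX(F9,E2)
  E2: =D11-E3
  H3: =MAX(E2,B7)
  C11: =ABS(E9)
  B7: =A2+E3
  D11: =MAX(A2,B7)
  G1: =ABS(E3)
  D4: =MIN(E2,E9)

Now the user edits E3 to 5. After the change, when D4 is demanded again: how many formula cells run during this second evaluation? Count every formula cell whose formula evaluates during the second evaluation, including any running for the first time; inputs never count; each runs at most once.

Initial pass — values computed on the first demand:
  A2 = MAX(9, -2) = 9
  B7 = 9 + 9 = 18
  D11 = MAX(9, 18) = 18
  E2 = 18 - 9 = 9
  E9 = MAX(-2, 9) = 9
  D4 = MIN(9, 9) = 9

Second demand — change propagation:
  A2: re-runs because E3 9->5; new result 5.
  B7: re-runs because A2 9->5; E3 9->5; new result 10.
  D11: re-runs because A2 9->5; B7 18->10; new result 10.
  E2: re-runs because D11 18->10; E3 9->5; new result 5.
  E9: re-runs because E2 9->5; new result 5.
  D4: re-runs because E2 9->5; E9 9->5; new result 5.

Run set: A2, B7, D4, D11, E2, E9 (6 run).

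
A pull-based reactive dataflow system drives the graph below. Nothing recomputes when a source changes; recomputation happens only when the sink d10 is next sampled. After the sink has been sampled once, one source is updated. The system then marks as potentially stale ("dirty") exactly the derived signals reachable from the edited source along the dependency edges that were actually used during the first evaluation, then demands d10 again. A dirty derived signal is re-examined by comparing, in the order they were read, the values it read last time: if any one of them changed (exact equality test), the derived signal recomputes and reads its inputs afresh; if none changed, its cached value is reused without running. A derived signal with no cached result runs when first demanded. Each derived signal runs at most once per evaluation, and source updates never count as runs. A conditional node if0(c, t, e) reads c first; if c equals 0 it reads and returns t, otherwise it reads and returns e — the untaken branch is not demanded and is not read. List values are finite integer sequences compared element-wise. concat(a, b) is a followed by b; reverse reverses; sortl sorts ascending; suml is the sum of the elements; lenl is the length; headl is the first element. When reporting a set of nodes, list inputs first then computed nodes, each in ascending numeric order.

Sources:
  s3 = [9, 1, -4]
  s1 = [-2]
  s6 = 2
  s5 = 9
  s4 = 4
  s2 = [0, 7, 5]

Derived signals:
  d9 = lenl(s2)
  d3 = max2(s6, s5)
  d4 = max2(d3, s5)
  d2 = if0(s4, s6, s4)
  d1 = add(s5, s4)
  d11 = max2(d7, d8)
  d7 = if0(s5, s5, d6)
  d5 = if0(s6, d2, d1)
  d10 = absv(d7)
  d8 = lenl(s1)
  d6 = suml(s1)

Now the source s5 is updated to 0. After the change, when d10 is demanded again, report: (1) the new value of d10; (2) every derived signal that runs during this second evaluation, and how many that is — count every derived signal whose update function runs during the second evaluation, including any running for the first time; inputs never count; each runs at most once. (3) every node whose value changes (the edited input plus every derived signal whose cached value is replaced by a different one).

First evaluation (everything demanded from the output):
  d6 = suml([-2]) = -2
  d7 = if0(s5=9 -> else branch d6) = -2
  d10 = absv(-2) = 2

Propagation after the edit:
  d7: runs — s5 9->0; result 0.
  d10: runs — d7 -2->0; result 0.

New value of d10: 0.
Derived signals that run: d7, d10 — 2 in total.
Values that change: s5, d7, d10.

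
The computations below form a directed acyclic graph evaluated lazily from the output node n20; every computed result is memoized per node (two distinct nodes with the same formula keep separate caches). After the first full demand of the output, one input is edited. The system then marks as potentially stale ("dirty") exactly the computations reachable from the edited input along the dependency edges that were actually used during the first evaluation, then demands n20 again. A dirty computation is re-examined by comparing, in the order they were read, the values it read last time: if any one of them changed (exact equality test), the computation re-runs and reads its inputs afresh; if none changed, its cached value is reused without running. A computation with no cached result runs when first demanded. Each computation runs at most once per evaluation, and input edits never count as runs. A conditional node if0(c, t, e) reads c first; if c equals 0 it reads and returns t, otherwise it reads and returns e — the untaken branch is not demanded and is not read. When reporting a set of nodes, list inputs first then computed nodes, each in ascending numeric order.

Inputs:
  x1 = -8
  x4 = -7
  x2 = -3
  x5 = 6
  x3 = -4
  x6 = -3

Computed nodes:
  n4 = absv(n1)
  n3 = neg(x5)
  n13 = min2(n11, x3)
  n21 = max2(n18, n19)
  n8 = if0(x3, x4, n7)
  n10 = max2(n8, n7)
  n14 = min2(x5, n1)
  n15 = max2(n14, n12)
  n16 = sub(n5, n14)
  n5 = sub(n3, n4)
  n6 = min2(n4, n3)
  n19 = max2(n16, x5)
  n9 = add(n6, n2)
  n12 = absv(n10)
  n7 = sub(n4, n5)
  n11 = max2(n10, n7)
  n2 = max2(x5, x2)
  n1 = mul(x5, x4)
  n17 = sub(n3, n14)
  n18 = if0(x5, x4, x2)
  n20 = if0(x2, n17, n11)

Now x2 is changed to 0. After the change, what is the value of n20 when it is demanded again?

First demand of the output computes:
  n1 = mul(6, -7) = -42
  n3 = neg(6) = -6
  n4 = absv(-42) = 42
  n5 = sub(-6, 42) = -48
  n7 = sub(42, -48) = 90
  n8 = if0(x3=-4 -> else branch n7) = 90
  n10 = max2(90, 90) = 90
  n11 = max2(90, 90) = 90
  n20 = if0(x2=-3 -> else branch n11) = 90

After the edit, cleaning proceeds:
  n14: had never run; runs now, result -42.
  n17: had never run; runs now, result 36.
  n20: a read changed (x2 -3->0) — executes, giving 36.

Note the branch switch — n14, n17 had no cache and run now for the first time.

Demanding n20 again yields 36.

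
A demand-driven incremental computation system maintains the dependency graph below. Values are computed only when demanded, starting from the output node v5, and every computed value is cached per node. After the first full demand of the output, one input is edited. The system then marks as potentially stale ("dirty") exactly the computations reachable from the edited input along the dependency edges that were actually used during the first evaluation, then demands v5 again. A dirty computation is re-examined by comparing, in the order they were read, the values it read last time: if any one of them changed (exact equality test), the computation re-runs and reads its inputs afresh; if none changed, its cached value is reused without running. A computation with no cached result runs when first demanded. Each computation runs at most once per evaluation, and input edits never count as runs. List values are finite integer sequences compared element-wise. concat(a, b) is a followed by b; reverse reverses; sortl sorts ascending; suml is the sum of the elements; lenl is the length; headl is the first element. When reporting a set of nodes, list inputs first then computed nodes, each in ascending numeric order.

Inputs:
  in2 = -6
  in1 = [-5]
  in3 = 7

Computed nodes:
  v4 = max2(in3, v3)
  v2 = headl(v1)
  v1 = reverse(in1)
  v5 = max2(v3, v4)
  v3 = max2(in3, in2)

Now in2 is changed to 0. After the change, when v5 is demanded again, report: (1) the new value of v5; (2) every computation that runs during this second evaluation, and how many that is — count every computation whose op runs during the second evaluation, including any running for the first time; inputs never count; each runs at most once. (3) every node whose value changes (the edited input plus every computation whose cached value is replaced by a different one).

First evaluation (everything demanded from the output):
  v3 = max2(7, -6) = 7
  v4 = max2(7, 7) = 7
  v5 = max2(7, 7) = 7

Propagation after the edit:
  v3: runs — in2 -6->0; result 7 (same value as before).
  v4: checked — values it read are unchanged (in3 unchanged, v3 unchanged); reused cached 7 without running.
  v5: checked — values it read are unchanged (v3 unchanged, v4 unchanged); reused cached 7 without running.

Key observation: the change is absorbed at v3 — it re-runs but produces the same value, and the output's value is unchanged.

New value of v5: 7.
Computations that run: v3 — 1 in total.
Values that change: in2.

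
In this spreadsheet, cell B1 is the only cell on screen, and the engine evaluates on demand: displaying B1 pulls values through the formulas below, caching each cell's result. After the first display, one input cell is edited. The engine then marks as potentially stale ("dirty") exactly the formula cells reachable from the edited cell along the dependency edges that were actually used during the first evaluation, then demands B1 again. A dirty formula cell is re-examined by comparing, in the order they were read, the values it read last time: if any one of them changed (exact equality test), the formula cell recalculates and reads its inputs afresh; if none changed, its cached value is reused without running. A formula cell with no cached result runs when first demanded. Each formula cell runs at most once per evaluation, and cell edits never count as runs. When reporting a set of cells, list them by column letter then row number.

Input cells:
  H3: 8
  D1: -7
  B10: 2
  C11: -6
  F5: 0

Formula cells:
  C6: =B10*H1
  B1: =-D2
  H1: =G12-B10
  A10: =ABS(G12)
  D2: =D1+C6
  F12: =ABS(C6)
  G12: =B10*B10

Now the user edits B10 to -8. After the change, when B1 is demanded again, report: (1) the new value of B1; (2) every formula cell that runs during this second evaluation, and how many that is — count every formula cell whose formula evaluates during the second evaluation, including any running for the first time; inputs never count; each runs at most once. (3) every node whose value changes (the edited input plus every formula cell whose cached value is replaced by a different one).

Initial pass — values computed on the first demand:
  G12 = 2 * 2 = 4
  H1 = 4 - 2 = 2
  C6 = 2 * 2 = 4
  D2 = -7 + 4 = -3
  B1 = -(-3) = 3

Second demand — change propagation:
  G12: re-runs because B10 2->-8; B10 2->-8; new result 64.
  H1: re-runs because G12 4->64; B10 2->-8; new result 72.
  C6: re-runs because B10 2->-8; H1 2->72; new result -576.
  D2: re-runs because C6 4->-576; new result -583.
  B1: re-runs because D2 -3->-583; new result 583.

B1 now evaluates to 583.
Run set: B1, C6, D2, G12, H1 (5 run).
Changed values: B1, B10, C6, D2, G12, H1.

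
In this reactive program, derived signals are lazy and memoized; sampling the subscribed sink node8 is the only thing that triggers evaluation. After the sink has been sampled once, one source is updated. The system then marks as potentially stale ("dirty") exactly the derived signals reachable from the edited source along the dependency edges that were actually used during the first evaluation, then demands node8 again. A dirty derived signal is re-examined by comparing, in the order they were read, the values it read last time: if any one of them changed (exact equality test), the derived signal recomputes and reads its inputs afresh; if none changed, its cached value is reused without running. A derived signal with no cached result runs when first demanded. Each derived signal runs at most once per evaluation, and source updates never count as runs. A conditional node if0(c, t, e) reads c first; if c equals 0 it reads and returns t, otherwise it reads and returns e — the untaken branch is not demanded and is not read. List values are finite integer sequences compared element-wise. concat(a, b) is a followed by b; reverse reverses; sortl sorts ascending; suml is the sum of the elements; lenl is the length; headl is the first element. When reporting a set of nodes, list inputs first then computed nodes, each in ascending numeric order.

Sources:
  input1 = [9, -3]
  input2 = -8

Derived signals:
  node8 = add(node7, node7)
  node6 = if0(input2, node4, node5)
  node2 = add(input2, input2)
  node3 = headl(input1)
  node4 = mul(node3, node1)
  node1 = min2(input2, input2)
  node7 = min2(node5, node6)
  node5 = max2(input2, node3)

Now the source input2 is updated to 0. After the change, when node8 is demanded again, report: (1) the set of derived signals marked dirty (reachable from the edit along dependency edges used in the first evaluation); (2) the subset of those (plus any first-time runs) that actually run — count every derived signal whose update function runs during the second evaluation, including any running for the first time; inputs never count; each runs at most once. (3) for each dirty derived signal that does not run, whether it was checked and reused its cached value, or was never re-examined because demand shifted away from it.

First demand of the output computes:
  node3 = headl([9, -3]) = 9
  node5 = max2(-8, 9) = 9
  node6 = if0(input2=-8 -> else branch node5) = 9
  node7 = min2(9, 9) = 9
  node8 = add(9, 9) = 18

After the edit, cleaning proceeds:
  node1: had never run; runs now, result 0.
  node4: had never run; runs now, result 0.
  node5: a read changed (input2 -8->0) — executes, giving 9 — identical to its old value.
  node6: a read changed (input2 -8->0) — executes, giving 0.
  node7: a read changed (node6 9->0) — executes, giving 0.
  node8: a read changed (node7 9->0; node7 9->0) — executes, giving 0.

Note the branch switch — node1, node4 had no cache and run now for the first time.

The edit dirties: node5, node6, node7, node8.
6 derived signals run: node1, node4, node5, node6, node7, node8.
No dirty derived signal escaped a run.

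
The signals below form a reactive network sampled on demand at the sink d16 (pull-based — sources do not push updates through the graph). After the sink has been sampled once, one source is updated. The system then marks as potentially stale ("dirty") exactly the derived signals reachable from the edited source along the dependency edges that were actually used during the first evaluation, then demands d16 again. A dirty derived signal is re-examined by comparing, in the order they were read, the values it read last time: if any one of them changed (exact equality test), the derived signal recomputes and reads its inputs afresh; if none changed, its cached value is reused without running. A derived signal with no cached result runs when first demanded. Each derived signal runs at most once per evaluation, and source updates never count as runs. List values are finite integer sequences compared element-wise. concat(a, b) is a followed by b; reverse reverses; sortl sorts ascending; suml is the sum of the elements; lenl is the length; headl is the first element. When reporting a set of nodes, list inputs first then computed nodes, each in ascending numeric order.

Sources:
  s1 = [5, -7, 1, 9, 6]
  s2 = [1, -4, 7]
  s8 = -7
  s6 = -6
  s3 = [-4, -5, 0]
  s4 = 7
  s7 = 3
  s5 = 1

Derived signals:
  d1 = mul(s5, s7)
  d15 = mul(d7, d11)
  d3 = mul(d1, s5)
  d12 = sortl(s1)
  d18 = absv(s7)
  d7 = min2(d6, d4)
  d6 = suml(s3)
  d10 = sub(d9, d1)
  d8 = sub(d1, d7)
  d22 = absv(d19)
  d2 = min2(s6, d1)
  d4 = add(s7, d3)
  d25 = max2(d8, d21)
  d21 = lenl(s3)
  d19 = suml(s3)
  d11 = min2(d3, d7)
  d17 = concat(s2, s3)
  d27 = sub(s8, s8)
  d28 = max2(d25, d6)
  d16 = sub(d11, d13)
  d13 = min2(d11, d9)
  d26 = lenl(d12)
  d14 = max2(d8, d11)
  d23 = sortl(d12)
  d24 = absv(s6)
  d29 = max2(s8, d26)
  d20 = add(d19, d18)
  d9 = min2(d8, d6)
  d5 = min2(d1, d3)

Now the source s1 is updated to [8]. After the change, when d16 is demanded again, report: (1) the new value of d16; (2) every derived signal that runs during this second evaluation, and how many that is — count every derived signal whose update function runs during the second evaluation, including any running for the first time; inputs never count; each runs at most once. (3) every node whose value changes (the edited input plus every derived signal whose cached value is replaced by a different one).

d16 now evaluates to 0.
Run set: none (0 run).
Changed values: s1.
The important point: nothing the output needs ever reads s1, so the edit is invisible to it.

Initial pass — values computed on the first demand:
  d1 = mul(1, 3) = 3
  d3 = mul(3, 1) = 3
  d4 = add(3, 3) = 6
  d6 = suml([-4, -5, 0]) = -9
  d7 = min2(-9, 6) = -9
  d8 = sub(3, -9) = 12
  d9 = min2(12, -9) = -9
  d11 = min2(3, -9) = -9
  d13 = min2(-9, -9) = -9
  d16 = sub(-9, -9) = 0

Second demand — change propagation:
  no demanded computation ever read s1, so the edit dirties nothing and nothing runs.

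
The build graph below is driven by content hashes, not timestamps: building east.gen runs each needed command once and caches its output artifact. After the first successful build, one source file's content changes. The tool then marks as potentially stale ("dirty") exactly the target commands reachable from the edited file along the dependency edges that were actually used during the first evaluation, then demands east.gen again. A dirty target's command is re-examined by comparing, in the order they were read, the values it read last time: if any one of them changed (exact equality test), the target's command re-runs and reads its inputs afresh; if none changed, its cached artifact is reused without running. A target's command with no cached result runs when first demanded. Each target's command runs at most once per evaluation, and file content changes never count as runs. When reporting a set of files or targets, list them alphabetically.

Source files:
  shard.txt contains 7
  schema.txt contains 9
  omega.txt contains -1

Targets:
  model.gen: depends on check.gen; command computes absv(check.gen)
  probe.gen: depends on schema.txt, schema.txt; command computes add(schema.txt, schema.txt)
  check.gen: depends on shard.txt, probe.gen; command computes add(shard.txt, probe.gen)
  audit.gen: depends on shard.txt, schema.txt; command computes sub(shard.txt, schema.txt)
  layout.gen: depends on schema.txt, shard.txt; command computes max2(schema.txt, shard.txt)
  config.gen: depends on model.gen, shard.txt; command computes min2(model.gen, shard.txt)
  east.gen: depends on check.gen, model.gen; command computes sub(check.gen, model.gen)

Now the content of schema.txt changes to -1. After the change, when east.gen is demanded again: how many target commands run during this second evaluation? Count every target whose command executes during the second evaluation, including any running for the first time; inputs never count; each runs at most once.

Initial pass — values computed on the first demand:
  probe.gen = add(9, 9) = 18
  check.gen = add(7, 18) = 25
  model.gen = absv(25) = 25
  east.gen = sub(25, 25) = 0

Second demand — change propagation:
  probe.gen: re-runs because schema.txt 9->-1; schema.txt 9->-1; new result -2.
  check.gen: re-runs because probe.gen 18->-2; new result 5.
  model.gen: re-runs because check.gen 25->5; new result 5.
  east.gen: re-runs because check.gen 25->5; model.gen 25->5; new result 0 (unchanged).

Run set: check.gen, east.gen, model.gen, probe.gen (4 run).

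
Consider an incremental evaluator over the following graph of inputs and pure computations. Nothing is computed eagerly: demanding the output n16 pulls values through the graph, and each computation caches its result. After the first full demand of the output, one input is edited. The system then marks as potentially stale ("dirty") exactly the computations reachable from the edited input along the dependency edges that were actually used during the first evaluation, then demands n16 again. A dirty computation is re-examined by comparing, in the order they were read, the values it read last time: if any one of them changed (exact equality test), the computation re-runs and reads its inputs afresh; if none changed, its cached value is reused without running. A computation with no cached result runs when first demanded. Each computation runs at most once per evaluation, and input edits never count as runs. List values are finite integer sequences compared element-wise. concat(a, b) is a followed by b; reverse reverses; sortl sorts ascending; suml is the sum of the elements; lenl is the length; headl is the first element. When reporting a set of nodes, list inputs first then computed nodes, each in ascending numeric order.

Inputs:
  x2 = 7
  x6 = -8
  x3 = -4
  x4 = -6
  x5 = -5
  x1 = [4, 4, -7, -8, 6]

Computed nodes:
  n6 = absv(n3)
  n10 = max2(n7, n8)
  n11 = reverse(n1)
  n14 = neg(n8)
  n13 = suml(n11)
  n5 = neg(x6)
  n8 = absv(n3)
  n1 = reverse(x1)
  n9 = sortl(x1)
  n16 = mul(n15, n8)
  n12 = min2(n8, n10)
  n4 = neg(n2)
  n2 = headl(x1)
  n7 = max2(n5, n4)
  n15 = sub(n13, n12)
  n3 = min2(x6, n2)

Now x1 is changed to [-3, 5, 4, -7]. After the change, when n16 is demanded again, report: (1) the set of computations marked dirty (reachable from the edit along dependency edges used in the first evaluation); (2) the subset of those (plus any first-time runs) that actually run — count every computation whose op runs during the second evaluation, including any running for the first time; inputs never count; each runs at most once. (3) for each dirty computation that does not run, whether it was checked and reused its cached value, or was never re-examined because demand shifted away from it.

Initial pass — values computed on the first demand:
  n1 = reverse([4, 4, -7, -8, 6]) = [6, -8, -7, 4, 4]
  n2 = headl([4, 4, -7, -8, 6]) = 4
  n3 = min2(-8, 4) = -8
  n4 = neg(4) = -4
  n5 = neg(-8) = 8
  n7 = max2(8, -4) = 8
  n8 = absv(-8) = 8
  n10 = max2(8, 8) = 8
  n11 = reverse([6, -8, -7, 4, 4]) = [4, 4, -7, -8, 6]
  n12 = min2(8, 8) = 8
  n13 = suml([4, 4, -7, -8, 6]) = -1
  n15 = sub(-1, 8) = -9
  n16 = mul(-9, 8) = -72

Second demand — change propagation:
  n1: re-runs because x1 [4, 4, -7, -8, 6]->[-3, 5, 4, -7]; new result [-7, 4, 5, -3].
  n2: re-runs because x1 [4, 4, -7, -8, 6]->[-3, 5, 4, -7]; new result -3.
  n3: re-runs because n2 4->-3; new result -8 (unchanged).
  n4: re-runs because n2 4->-3; new result 3.
  n7: re-runs because n4 -4->3; new result 8 (unchanged).
  n8: re-examined; everything it read last time is the same (n3 unchanged) — cache 8 kept, no run.
  n10: re-examined; everything it read last time is the same (n7 unchanged, n8 unchanged) — cache 8 kept, no run.
  n11: re-runs because n1 [6, -8, -7, 4, 4]->[-7, 4, 5, -3]; new result [-3, 5, 4, -7].
  n12: re-examined; everything it read last time is the same (n8 unchanged, n10 unchanged) — cache 8 kept, no run.
  n13: re-runs because n11 [4, 4, -7, -8, 6]->[-3, 5, 4, -7]; new result -1 (unchanged).
  n15: re-examined; everything it read last time is the same (n13 unchanged, n12 unchanged) — cache -9 kept, no run.
  n16: re-examined; everything it read last time is the same (n15 unchanged, n8 unchanged) — cache -72 kept, no run.

The important point: at n8 every value read last time is unchanged, so the dirty flag clears without a run.

Dirty set: n1, n2, n3, n4, n7, n8, n10, n11, n12, n13, n15, n16.
Run set: n1, n2, n3, n4, n7, n11, n13 (7 run).
Re-examined without running (cache reused): n8, n10, n12, n15, n16.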